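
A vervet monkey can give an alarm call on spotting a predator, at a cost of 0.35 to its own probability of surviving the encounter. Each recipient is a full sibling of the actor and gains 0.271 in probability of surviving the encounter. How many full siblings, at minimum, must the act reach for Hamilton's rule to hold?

r to a full sibling = 0.5 (full sibs share both parents — two paths of length 2: r = 2·(1/2)^2 = 1/2).
Hamilton's rule: n·r·B > C  ⇒  n > C/(r·B) = 0.35/(0.5·0.271) = 2.583.
The smallest integer exceeding 2.583 is 3.

3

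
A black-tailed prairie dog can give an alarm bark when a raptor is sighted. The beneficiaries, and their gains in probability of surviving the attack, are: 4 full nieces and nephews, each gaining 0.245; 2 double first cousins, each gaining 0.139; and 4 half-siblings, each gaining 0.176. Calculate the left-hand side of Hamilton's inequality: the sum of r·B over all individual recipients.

r to a full niece or nephew = 0.25 (full aunt/uncle↔niece/nephew: two paths of length 3 through the shared grandparent pair: r = 2·(1/2)^3 = 1/4).
r to a double first cousin = 1/4 (double first cousins share both grandparent pairs — four paths of length 4: r = 4·(1/2)^4 = 1/4).
r to a half-sibling = 1/4 (half-sibs share one parent — one path of length 2: r = (1/2)^2 = 1/4).
Summing one r·B term per recipient: 4·0.25·0.245 + 2·0.25·0.139 + 4·0.25·0.176 = 0.4905.

0.4905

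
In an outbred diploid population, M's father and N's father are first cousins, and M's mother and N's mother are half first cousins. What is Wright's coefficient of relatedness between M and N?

0.046875

Relatedness sums over independent paths through distinct common ancestors.
M and N are related in two ways: second cousins through their fathers (r = 1/32) and half second cousins through their mothers (r = 1/64).
r = 1/32 + 1/64 = 0.046875.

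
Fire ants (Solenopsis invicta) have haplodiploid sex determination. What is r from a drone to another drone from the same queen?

0.5

Haploid brothers each carry a random half of the queen's diploid genome, so on average they share half: r = 1/2.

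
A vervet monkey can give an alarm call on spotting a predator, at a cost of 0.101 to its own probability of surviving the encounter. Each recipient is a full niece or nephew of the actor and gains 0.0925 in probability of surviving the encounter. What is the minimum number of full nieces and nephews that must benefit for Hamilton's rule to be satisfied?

5

r to a full niece or nephew = 0.25 (full aunt/uncle↔niece/nephew: two paths of length 3 through the shared grandparent pair: r = 2·(1/2)^3 = 1/4).
Hamilton's rule: n·r·B > C  ⇒  n > C/(r·B) = 0.101/(0.25·0.0925) = 4.368.
The smallest integer exceeding 4.368 is 5.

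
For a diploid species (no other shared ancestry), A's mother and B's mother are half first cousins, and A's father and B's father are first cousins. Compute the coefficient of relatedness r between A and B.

0.046875

With two independent routes of shared ancestry, r is the sum of the two contributions.
A and B are related in two ways: half second cousins through their mothers (r = 1/64) and second cousins through their fathers (r = 1/32).
r = 1/64 + 1/32 = 0.046875.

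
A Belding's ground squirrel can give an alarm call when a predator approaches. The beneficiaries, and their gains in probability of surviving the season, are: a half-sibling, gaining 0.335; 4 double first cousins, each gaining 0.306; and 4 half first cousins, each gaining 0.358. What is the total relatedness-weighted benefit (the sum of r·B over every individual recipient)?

0.47925

r to a half-sibling = 1/4 (half-sibs share one parent — one path of length 2: r = (1/2)^2 = 1/4).
r to a double first cousin = 0.25 (double first cousins share both grandparent pairs — four paths of length 4: r = 4·(1/2)^4 = 1/4).
r to a half first cousin = 0.0625 (half first cousins share one grandparent — one path of length 4: r = (1/2)^4 = 1/16).
Summing one r·B term per recipient: 1·0.25·0.335 + 4·0.25·0.306 + 4·0.0625·0.358 = 0.47925.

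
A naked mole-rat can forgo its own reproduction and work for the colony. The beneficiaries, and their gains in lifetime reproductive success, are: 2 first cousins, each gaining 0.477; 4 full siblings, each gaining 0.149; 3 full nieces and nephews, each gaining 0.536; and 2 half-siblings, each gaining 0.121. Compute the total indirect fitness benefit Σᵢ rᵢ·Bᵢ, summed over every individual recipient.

0.87975

r to a first cousin = 0.125 (first cousins share one grandparent pair — two paths of length 4: r = 2·(1/2)^4 = 1/8).
r to a full sibling = 1/2 (full sibs share both parents — two paths of length 2: r = 2·(1/2)^2 = 1/2).
r to a full niece or nephew = 0.25 (full aunt/uncle↔niece/nephew: two paths of length 3 through the shared grandparent pair: r = 2·(1/2)^3 = 1/4).
r to a half-sibling = 1/4 (half-sibs share one parent — one path of length 2: r = (1/2)^2 = 1/4).
Summing one r·B term per recipient: 2·0.125·0.477 + 4·0.5·0.149 + 3·0.25·0.536 + 2·0.25·0.121 = 0.87975.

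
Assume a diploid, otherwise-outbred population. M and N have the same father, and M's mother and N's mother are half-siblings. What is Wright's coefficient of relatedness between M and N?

With two independent routes of shared ancestry, r is the sum of the two contributions.
M and N are related in two ways: half-sibs through their shared father (r = 1/4) and half first cousins through their mothers (r = 1/16).
r = 1/4 + 1/16 = 5/16 = 0.3125.

0.3125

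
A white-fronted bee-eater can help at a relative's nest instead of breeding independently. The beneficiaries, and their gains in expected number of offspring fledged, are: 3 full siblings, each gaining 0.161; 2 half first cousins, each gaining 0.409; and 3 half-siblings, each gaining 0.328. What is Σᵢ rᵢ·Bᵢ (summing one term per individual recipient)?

r to a full sibling = 0.5 (full sibs share both parents — two paths of length 2: r = 2·(1/2)^2 = 1/2).
r to a half first cousin = 1/16 (half first cousins share one grandparent — one path of length 4: r = (1/2)^4 = 1/16).
r to a half-sibling = 0.25 (half-sibs share one parent — one path of length 2: r = (1/2)^2 = 1/4).
Summing one r·B term per recipient: 3·0.5·0.161 + 2·0.0625·0.409 + 3·0.25·0.328 = 0.538625.

0.538625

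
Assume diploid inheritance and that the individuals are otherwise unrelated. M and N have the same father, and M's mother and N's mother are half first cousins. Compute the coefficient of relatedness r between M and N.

0.265625

Wright's path rule: contributions from independent ancestry routes add.
M and N are related in two ways: half-sibs through their shared father (r = 1/4) and half second cousins through their mothers (r = 1/64).
r = 1/4 + 1/64 = 17/64 = 0.265625.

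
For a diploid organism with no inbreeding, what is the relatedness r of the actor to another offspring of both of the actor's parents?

0.5

Each parent–offspring link contributes a factor of 1/2, and independent paths through distinct common ancestors add.
Full sibs share both parents — two paths of length 2: r = 2·(1/2)^2 = 1/2.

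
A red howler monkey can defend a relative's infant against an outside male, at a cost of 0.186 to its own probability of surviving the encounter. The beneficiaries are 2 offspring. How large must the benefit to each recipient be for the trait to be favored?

0.186

r to an offspring = 1/2 (one parent–offspring link: r = (1/2)^1 = 1/2).
Hamilton's rule with n recipients of equal r: n·r·B > C, so B > C/(n·r) = 0.186/(2·0.5) = 0.186.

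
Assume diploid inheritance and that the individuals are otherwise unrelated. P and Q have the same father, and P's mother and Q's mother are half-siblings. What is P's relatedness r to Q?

0.3125

Wright's path rule: contributions from independent ancestry routes add.
P and Q are related in two ways: half-sibs through their shared father (r = 1/4) and half first cousins through their mothers (r = 1/16).
r = 1/4 + 1/16 = 5/16 = 0.3125.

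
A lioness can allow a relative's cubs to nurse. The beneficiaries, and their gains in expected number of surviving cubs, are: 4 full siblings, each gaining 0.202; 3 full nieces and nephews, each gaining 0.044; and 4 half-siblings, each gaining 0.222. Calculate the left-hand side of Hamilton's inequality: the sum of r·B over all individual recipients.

r to a full sibling = 1/2 (full sibs share both parents — two paths of length 2: r = 2·(1/2)^2 = 1/2).
r to a full niece or nephew = 0.25 (full aunt/uncle↔niece/nephew: two paths of length 3 through the shared grandparent pair: r = 2·(1/2)^3 = 1/4).
r to a half-sibling = 1/4 (half-sibs share one parent — one path of length 2: r = (1/2)^2 = 1/4).
Summing one r·B term per recipient: 4·0.5·0.202 + 3·0.25·0.044 + 4·0.25·0.222 = 0.659.

0.659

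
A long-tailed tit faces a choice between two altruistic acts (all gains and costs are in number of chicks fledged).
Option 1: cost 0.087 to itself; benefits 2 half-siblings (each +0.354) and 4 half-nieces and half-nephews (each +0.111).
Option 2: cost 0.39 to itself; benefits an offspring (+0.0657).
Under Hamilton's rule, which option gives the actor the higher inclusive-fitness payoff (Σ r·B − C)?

Option 1

Option 1: r to a half-sibling = 0.25.
Option 1: r to a half-niece or half-nephew = 0.125.
Option 1: Σ r·B − C = (2·0.25·0.354 + 4·0.125·0.111) − 0.087 = 0.1455.
Option 2: r to an offspring = 0.5.
Option 2: Σ r·B − C = (1·0.5·0.0657) − 0.39 = -0.35715.
Option 1 has the higher net inclusive-fitness payoff.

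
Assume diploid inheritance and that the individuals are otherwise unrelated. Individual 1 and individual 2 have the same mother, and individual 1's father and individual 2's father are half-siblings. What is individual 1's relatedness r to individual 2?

With two independent routes of shared ancestry, r is the sum of the two contributions.
Individual 1 and individual 2 are related in two ways: half-sibs through their shared mother (r = 1/4) and half first cousins through their fathers (r = 1/16).
r = 1/4 + 1/16 = 0.3125.

0.3125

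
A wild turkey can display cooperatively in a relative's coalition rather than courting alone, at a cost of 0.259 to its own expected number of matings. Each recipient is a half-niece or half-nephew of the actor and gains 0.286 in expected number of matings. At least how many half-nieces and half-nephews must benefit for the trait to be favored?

8

r to a half-niece or half-nephew = 0.125 (half-aunt/uncle↔niece/nephew: one path of length 3: r = (1/2)^3 = 1/8).
Hamilton's rule: n·r·B > C  ⇒  n > C/(r·B) = 0.259/(0.125·0.286) = 7.245.
The smallest integer exceeding 7.245 is 8.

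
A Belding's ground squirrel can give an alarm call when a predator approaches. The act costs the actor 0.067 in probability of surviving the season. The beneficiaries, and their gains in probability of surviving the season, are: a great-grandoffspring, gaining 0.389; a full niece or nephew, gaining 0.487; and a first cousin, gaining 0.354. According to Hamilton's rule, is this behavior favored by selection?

Hamilton's rule: the trait is favored when the sum of r·B over every recipient exceeds the actor's cost C.
r to a great-grandoffspring = 1/8 (three parent–offspring links: r = (1/2)^3 = 1/8).
r to a full niece or nephew = 0.25 (full aunt/uncle↔niece/nephew: two paths of length 3 through the shared grandparent pair: r = 2·(1/2)^3 = 1/4).
r to a first cousin = 0.125 (first cousins share one grandparent pair — two paths of length 4: r = 2·(1/2)^4 = 1/8).
Summing one r·B term per recipient: 1·0.125·0.389 + 1·0.25·0.487 + 1·0.125·0.354 = 0.214625.
0.214625 > 0.067: the indirect benefit exceeds the cost.

Yes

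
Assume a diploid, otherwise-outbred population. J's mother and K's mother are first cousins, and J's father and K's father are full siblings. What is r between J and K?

Independent pedigree routes through distinct common ancestors add.
J and K are related in two ways: second cousins through their mothers (r = 1/32) and first cousins through their fathers (r = 1/8).
r = 1/32 + 1/8 = 0.15625.

0.15625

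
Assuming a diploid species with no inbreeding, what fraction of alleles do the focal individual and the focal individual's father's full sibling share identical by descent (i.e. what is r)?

Each parent–offspring link contributes a factor of 1/2, and independent paths through distinct common ancestors add.
Full aunt/uncle↔niece/nephew: two paths of length 3 through the shared grandparent pair: r = 2·(1/2)^3 = 1/4.

0.25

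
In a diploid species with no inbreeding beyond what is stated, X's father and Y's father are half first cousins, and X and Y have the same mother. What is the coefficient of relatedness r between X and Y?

0.265625

Independent pedigree routes through distinct common ancestors add.
X and Y are related in two ways: half second cousins through their fathers (r = 1/64) and half-sibs through their shared mother (r = 1/4).
r = 1/64 + 1/4 = 17/64 = 0.265625.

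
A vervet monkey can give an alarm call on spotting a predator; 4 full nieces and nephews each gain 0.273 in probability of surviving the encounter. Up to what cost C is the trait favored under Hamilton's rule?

0.273

r to a full niece or nephew = 0.25 (full aunt/uncle↔niece/nephew: two paths of length 3 through the shared grandparent pair: r = 2·(1/2)^3 = 1/4).
Hamilton's rule: n·r·B > C, so the trait is favored while C < n·r·B = 4·0.25·0.273 = 0.273.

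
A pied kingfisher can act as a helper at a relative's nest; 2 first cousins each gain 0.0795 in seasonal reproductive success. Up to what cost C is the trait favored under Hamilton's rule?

0.019875

r to a first cousin = 0.125 (first cousins share one grandparent pair — two paths of length 4: r = 2·(1/2)^4 = 1/8).
Hamilton's rule: n·r·B > C, so the trait is favored while C < n·r·B = 2·0.125·0.0795 = 0.019875.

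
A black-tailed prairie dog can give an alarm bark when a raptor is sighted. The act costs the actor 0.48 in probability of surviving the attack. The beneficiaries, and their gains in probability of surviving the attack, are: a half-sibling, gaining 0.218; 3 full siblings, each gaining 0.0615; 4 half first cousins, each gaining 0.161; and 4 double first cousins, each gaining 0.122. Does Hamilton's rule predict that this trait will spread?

No

Hamilton's rule: the trait is favored when the sum of r·B over every recipient exceeds the actor's cost C.
r to a half-sibling = 0.25 (half-sibs share one parent — one path of length 2: r = (1/2)^2 = 1/4).
r to a full sibling = 0.5 (full sibs share both parents — two paths of length 2: r = 2·(1/2)^2 = 1/2).
r to a half first cousin = 1/16 (half first cousins share one grandparent — one path of length 4: r = (1/2)^4 = 1/16).
r to a double first cousin = 1/4 (double first cousins share both grandparent pairs — four paths of length 4: r = 4·(1/2)^4 = 1/4).
Summing one r·B term per recipient: 1·0.25·0.218 + 3·0.5·0.0615 + 4·0.0625·0.161 + 4·0.25·0.122 = 0.309.
0.309 < 0.48: the indirect benefit is less than the cost.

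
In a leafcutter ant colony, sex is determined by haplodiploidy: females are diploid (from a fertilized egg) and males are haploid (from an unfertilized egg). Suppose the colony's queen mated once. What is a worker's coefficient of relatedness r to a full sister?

Haplodiploid full sisters inherit their father's entire haploid genome identically (contributing 1/2) and on average half of their mother's contribution (1/2 · 1/2 = 1/4); r = 1/2 + 1/4 = 3/4.

0.75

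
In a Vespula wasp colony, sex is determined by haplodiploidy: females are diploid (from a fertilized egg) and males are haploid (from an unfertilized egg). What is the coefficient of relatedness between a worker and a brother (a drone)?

0.25

Her haploid brother carries none of their father's genes and a random half of their mother's genome; that half matches the maternal half of her own genome with probability 1/2: r = 1/2 · 1/2 = 1/4.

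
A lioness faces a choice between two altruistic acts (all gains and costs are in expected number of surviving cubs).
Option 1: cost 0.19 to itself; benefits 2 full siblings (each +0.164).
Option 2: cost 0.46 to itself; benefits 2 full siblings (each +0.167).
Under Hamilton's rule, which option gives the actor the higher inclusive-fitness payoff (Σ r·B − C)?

Option 1: r to a full sibling = 0.5.
Option 1: Σ r·B − C = (2·0.5·0.164) − 0.19 = -0.026.
Option 2: r to a full sibling = 0.5.
Option 2: Σ r·B − C = (2·0.5·0.167) − 0.46 = -0.293.
Option 1 has the higher net inclusive-fitness payoff.

Option 1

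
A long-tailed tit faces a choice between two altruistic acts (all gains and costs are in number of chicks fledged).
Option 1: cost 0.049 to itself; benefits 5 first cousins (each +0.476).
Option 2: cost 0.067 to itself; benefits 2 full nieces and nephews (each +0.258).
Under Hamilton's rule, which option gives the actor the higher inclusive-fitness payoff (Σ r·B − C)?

Option 1

Option 1: r to a first cousin = 0.125.
Option 1: Σ r·B − C = (5·0.125·0.476) − 0.049 = 0.2485.
Option 2: r to a full niece or nephew = 0.25.
Option 2: Σ r·B − C = (2·0.25·0.258) − 0.067 = 0.062.
Option 1 has the higher net inclusive-fitness payoff.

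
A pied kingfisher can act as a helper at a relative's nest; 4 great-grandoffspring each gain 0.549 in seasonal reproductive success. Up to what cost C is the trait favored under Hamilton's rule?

0.2745

r to a great-grandoffspring = 1/8 (three parent–offspring links: r = (1/2)^3 = 1/8).
Hamilton's rule: n·r·B > C, so the trait is favored while C < n·r·B = 4·0.125·0.549 = 0.2745.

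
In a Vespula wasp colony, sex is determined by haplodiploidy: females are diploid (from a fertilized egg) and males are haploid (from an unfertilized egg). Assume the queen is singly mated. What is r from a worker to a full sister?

0.75

Haplodiploid full sisters inherit their father's entire haploid genome identically (contributing 1/2) and on average half of their mother's contribution (1/2 · 1/2 = 1/4); r = 1/2 + 1/4 = 3/4.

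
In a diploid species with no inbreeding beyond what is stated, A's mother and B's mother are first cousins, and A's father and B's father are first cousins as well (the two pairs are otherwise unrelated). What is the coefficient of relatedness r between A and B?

0.0625

With two independent routes of shared ancestry, r is the sum of the two contributions.
A and B are related in two ways: second cousins through their mothers (r = 1/32) and second cousins through their fathers (r = 1/32).
r = 1/32 + 1/32 = 1/16 = 0.0625.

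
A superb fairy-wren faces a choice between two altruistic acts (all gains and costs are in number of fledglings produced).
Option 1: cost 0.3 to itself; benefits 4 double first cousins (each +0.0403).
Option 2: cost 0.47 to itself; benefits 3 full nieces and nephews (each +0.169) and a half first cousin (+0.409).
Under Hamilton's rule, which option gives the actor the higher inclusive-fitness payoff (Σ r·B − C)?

Option 1: r to a double first cousin = 0.25.
Option 1: Σ r·B − C = (4·0.25·0.0403) − 0.3 = -0.2597.
Option 2: r to a full niece or nephew = 0.25.
Option 2: r to a half first cousin = 0.0625.
Option 2: Σ r·B − C = (3·0.25·0.169 + 1·0.0625·0.409) − 0.47 = -0.3176875.
Option 1 has the higher net inclusive-fitness payoff.

Option 1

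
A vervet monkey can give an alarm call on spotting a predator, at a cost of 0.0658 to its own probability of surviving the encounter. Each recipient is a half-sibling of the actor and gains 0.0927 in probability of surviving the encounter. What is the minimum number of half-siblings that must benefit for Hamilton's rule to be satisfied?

r to a half-sibling = 1/4 (half-sibs share one parent — one path of length 2: r = (1/2)^2 = 1/4).
Hamilton's rule: n·r·B > C  ⇒  n > C/(r·B) = 0.0658/(0.25·0.0927) = 2.839.
The smallest integer exceeding 2.839 is 3.

3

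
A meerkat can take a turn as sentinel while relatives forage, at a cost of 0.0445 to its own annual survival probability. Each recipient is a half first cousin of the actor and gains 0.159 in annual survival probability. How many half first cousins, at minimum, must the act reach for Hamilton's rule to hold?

5

r to a half first cousin = 1/16 (half first cousins share one grandparent — one path of length 4: r = (1/2)^4 = 1/16).
Hamilton's rule: n·r·B > C  ⇒  n > C/(r·B) = 0.0445/(0.0625·0.159) = 4.478.
The smallest integer exceeding 4.478 is 5.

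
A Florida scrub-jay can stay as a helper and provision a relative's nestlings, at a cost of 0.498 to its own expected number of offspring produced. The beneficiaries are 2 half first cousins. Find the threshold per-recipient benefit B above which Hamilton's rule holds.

3.984

r to a half first cousin = 1/16 (half first cousins share one grandparent — one path of length 4: r = (1/2)^4 = 1/16).
Hamilton's rule with n recipients of equal r: n·r·B > C, so B > C/(n·r) = 0.498/(2·0.0625) = 3.984.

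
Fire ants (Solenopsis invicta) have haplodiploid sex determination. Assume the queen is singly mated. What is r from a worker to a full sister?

0.75

Haplodiploid full sisters inherit their father's entire haploid genome identically (contributing 1/2) and on average half of their mother's contribution (1/2 · 1/2 = 1/4); r = 1/2 + 1/4 = 3/4.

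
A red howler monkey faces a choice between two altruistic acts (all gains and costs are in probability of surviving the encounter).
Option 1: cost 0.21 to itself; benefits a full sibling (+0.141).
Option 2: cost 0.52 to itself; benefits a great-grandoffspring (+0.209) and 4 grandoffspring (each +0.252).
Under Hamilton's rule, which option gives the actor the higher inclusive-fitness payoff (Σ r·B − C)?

Option 1: r to a full sibling = 0.5.
Option 1: Σ r·B − C = (1·0.5·0.141) − 0.21 = -0.1395.
Option 2: r to a great-grandoffspring = 0.125.
Option 2: r to a grandoffspring = 0.25.
Option 2: Σ r·B − C = (1·0.125·0.209 + 4·0.25·0.252) − 0.52 = -0.241875.
Option 1 has the higher net inclusive-fitness payoff.

Option 1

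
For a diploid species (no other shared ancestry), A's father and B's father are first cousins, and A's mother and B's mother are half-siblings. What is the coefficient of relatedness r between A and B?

0.09375

Wright's path rule: contributions from independent ancestry routes add.
A and B are related in two ways: second cousins through their fathers (r = 1/32) and half first cousins through their mothers (r = 1/16).
r = 1/32 + 1/16 = 3/32 = 0.09375.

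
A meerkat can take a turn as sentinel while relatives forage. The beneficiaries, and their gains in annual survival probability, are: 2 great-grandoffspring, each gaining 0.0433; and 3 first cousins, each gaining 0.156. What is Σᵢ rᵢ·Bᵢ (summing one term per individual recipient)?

0.069325

r to a great-grandoffspring = 1/8 (three parent–offspring links: r = (1/2)^3 = 1/8).
r to a first cousin = 0.125 (first cousins share one grandparent pair — two paths of length 4: r = 2·(1/2)^4 = 1/8).
Summing one r·B term per recipient: 2·0.125·0.0433 + 3·0.125·0.156 = 0.069325.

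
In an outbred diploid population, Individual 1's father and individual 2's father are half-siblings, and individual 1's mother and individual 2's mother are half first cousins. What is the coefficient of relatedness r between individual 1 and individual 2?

0.078125

Wright's path rule: contributions from independent ancestry routes add.
Individual 1 and individual 2 are related in two ways: half first cousins through their fathers (r = 1/16) and half second cousins through their mothers (r = 1/64).
r = 1/16 + 1/64 = 0.078125.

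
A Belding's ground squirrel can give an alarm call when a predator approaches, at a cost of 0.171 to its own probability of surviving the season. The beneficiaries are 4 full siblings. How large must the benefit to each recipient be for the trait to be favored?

r to a full sibling = 0.5 (full sibs share both parents — two paths of length 2: r = 2·(1/2)^2 = 1/2).
Hamilton's rule with n recipients of equal r: n·r·B > C, so B > C/(n·r) = 0.171/(4·0.5) = 0.0855.

0.0855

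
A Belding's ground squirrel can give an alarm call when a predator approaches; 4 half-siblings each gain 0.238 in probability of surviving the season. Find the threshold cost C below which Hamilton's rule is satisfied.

0.238

r to a half-sibling = 1/4 (half-sibs share one parent — one path of length 2: r = (1/2)^2 = 1/4).
Hamilton's rule: n·r·B > C, so the trait is favored while C < n·r·B = 4·0.25·0.238 = 0.238.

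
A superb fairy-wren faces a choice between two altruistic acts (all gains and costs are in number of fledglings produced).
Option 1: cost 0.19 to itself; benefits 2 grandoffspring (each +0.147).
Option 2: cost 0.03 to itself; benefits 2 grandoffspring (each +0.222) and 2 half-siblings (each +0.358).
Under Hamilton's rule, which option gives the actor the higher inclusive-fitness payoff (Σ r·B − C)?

Option 1: r to a grandoffspring = 0.25.
Option 1: Σ r·B − C = (2·0.25·0.147) − 0.19 = -0.1165.
Option 2: r to a grandoffspring = 0.25.
Option 2: r to a half-sibling = 0.25.
Option 2: Σ r·B − C = (2·0.25·0.222 + 2·0.25·0.358) − 0.03 = 0.26.
Option 2 has the higher net inclusive-fitness payoff.

Option 2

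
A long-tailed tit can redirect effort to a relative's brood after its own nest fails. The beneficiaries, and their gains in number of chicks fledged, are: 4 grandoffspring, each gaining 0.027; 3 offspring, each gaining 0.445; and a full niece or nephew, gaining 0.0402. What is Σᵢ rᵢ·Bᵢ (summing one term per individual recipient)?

r to a grandoffspring = 0.25 (two parent–offspring links: r = (1/2)^2 = 1/4).
r to an offspring = 1/2 (one parent–offspring link: r = (1/2)^1 = 1/2).
r to a full niece or nephew = 0.25 (full aunt/uncle↔niece/nephew: two paths of length 3 through the shared grandparent pair: r = 2·(1/2)^3 = 1/4).
Summing one r·B term per recipient: 4·0.25·0.027 + 3·0.5·0.445 + 1·0.25·0.0402 = 0.70455.

0.70455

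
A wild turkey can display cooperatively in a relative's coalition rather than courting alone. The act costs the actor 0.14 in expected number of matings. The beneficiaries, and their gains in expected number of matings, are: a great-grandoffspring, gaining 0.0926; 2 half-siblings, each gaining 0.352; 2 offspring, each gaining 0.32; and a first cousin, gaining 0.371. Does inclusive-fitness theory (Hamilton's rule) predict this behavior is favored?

Hamilton's rule: the trait is favored when the sum of r·B over every recipient exceeds the actor's cost C.
r to a great-grandoffspring = 1/8 (three parent–offspring links: r = (1/2)^3 = 1/8).
r to a half-sibling = 1/4 (half-sibs share one parent — one path of length 2: r = (1/2)^2 = 1/4).
r to an offspring = 0.5 (one parent–offspring link: r = (1/2)^1 = 1/2).
r to a first cousin = 0.125 (first cousins share one grandparent pair — two paths of length 4: r = 2·(1/2)^4 = 1/8).
Summing one r·B term per recipient: 1·0.125·0.0926 + 2·0.25·0.352 + 2·0.5·0.32 + 1·0.125·0.371 = 0.55395.
0.55395 > 0.14: the indirect benefit exceeds the cost.

Yes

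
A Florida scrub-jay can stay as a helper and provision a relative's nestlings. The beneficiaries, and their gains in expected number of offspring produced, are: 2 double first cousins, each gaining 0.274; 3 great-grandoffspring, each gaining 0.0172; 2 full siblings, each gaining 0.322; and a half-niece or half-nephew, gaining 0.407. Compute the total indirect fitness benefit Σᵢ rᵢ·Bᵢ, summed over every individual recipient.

r to a double first cousin = 1/4 (double first cousins share both grandparent pairs — four paths of length 4: r = 4·(1/2)^4 = 1/4).
r to a great-grandoffspring = 0.125 (three parent–offspring links: r = (1/2)^3 = 1/8).
r to a full sibling = 1/2 (full sibs share both parents — two paths of length 2: r = 2·(1/2)^2 = 1/2).
r to a half-niece or half-nephew = 1/8 (half-aunt/uncle↔niece/nephew: one path of length 3: r = (1/2)^3 = 1/8).
Summing one r·B term per recipient: 2·0.25·0.274 + 3·0.125·0.0172 + 2·0.5·0.322 + 1·0.125·0.407 = 0.516325.

0.516325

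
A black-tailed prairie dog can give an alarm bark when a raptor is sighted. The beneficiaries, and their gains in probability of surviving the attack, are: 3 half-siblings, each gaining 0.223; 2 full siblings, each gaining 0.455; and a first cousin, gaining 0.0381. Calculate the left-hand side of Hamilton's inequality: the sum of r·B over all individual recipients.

r to a half-sibling = 1/4 (half-sibs share one parent — one path of length 2: r = (1/2)^2 = 1/4).
r to a full sibling = 0.5 (full sibs share both parents — two paths of length 2: r = 2·(1/2)^2 = 1/2).
r to a first cousin = 1/8 (first cousins share one grandparent pair — two paths of length 4: r = 2·(1/2)^4 = 1/8).
Summing one r·B term per recipient: 3·0.25·0.223 + 2·0.5·0.455 + 1·0.125·0.0381 = 0.6270125.

0.6270125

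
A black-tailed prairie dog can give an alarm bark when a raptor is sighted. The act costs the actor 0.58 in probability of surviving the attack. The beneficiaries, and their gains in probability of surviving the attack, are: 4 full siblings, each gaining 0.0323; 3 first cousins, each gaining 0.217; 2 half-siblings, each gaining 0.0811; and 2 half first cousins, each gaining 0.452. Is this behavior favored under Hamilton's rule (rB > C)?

No

Hamilton's rule: the trait is favored when the sum of r·B over every recipient exceeds the actor's cost C.
r to a full sibling = 1/2 (full sibs share both parents — two paths of length 2: r = 2·(1/2)^2 = 1/2).
r to a first cousin = 1/8 (first cousins share one grandparent pair — two paths of length 4: r = 2·(1/2)^4 = 1/8).
r to a half-sibling = 1/4 (half-sibs share one parent — one path of length 2: r = (1/2)^2 = 1/4).
r to a half first cousin = 1/16 (half first cousins share one grandparent — one path of length 4: r = (1/2)^4 = 1/16).
Summing one r·B term per recipient: 4·0.5·0.0323 + 3·0.125·0.217 + 2·0.25·0.0811 + 2·0.0625·0.452 = 0.243025.
0.243025 < 0.58: the indirect benefit is less than the cost.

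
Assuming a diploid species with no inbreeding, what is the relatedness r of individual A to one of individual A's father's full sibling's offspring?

Each parent–offspring link contributes a factor of 1/2, and independent paths through distinct common ancestors add.
First cousins share one grandparent pair — two paths of length 4: r = 2·(1/2)^4 = 1/8.

0.125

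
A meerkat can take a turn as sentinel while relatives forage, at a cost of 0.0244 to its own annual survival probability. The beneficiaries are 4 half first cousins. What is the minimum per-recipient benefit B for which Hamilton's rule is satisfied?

r to a half first cousin = 0.0625 (half first cousins share one grandparent — one path of length 4: r = (1/2)^4 = 1/16).
Hamilton's rule with n recipients of equal r: n·r·B > C, so B > C/(n·r) = 0.0244/(4·0.0625) = 0.0976.

0.0976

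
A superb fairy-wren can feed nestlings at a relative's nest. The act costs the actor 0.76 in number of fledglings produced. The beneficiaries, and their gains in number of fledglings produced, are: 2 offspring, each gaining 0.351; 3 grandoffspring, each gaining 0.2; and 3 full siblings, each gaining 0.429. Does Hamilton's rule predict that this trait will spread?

Hamilton's rule: the trait is favored when the sum of r·B over every recipient exceeds the actor's cost C.
r to an offspring = 1/2 (one parent–offspring link: r = (1/2)^1 = 1/2).
r to a grandoffspring = 0.25 (two parent–offspring links: r = (1/2)^2 = 1/4).
r to a full sibling = 0.5 (full sibs share both parents — two paths of length 2: r = 2·(1/2)^2 = 1/2).
Summing one r·B term per recipient: 2·0.5·0.351 + 3·0.25·0.2 + 3·0.5·0.429 = 1.1445.
1.1445 > 0.76: the indirect benefit exceeds the cost.

Yes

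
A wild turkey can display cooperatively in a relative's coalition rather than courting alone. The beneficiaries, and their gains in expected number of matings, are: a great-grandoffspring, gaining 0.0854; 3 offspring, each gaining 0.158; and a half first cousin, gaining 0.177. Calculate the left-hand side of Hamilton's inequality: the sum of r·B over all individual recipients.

r to a great-grandoffspring = 0.125 (three parent–offspring links: r = (1/2)^3 = 1/8).
r to an offspring = 0.5 (one parent–offspring link: r = (1/2)^1 = 1/2).
r to a half first cousin = 0.0625 (half first cousins share one grandparent — one path of length 4: r = (1/2)^4 = 1/16).
Summing one r·B term per recipient: 1·0.125·0.0854 + 3·0.5·0.158 + 1·0.0625·0.177 = 0.2587375.

0.2587375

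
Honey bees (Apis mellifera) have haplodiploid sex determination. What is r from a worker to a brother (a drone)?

0.25

Her haploid brother carries none of their father's genes and a random half of their mother's genome; that half matches the maternal half of her own genome with probability 1/2: r = 1/2 · 1/2 = 1/4.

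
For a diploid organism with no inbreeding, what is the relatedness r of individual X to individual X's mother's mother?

Each parent–offspring link contributes a factor of 1/2, and independent paths through distinct common ancestors add.
Two parent–offspring links: r = (1/2)^2 = 1/4.

0.25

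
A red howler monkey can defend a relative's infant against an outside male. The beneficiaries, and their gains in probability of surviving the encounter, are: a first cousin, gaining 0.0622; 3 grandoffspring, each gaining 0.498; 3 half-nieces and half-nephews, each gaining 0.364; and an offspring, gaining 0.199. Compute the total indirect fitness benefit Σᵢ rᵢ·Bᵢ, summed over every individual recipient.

0.617275

r to a first cousin = 0.125 (first cousins share one grandparent pair — two paths of length 4: r = 2·(1/2)^4 = 1/8).
r to a grandoffspring = 0.25 (two parent–offspring links: r = (1/2)^2 = 1/4).
r to a half-niece or half-nephew = 0.125 (half-aunt/uncle↔niece/nephew: one path of length 3: r = (1/2)^3 = 1/8).
r to an offspring = 0.5 (one parent–offspring link: r = (1/2)^1 = 1/2).
Summing one r·B term per recipient: 1·0.125·0.0622 + 3·0.25·0.498 + 3·0.125·0.364 + 1·0.5·0.199 = 0.617275.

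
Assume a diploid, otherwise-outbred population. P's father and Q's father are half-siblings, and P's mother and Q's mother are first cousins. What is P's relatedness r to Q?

0.09375

With two independent routes of shared ancestry, r is the sum of the two contributions.
P and Q are related in two ways: half first cousins through their fathers (r = 1/16) and second cousins through their mothers (r = 1/32).
r = 1/16 + 1/32 = 3/32 = 0.09375.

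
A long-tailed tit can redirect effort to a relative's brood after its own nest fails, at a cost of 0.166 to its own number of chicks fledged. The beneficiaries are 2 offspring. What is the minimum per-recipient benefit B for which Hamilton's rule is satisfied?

r to an offspring = 0.5 (one parent–offspring link: r = (1/2)^1 = 1/2).
Hamilton's rule with n recipients of equal r: n·r·B > C, so B > C/(n·r) = 0.166/(2·0.5) = 0.166.

0.166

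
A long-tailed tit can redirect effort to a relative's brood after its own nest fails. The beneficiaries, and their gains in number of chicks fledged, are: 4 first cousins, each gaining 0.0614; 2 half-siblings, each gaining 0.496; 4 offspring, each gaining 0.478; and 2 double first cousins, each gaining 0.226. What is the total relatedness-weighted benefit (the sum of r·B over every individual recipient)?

1.3477

r to a first cousin = 0.125 (first cousins share one grandparent pair — two paths of length 4: r = 2·(1/2)^4 = 1/8).
r to a half-sibling = 0.25 (half-sibs share one parent — one path of length 2: r = (1/2)^2 = 1/4).
r to an offspring = 0.5 (one parent–offspring link: r = (1/2)^1 = 1/2).
r to a double first cousin = 1/4 (double first cousins share both grandparent pairs — four paths of length 4: r = 4·(1/2)^4 = 1/4).
Summing one r·B term per recipient: 4·0.125·0.0614 + 2·0.25·0.496 + 4·0.5·0.478 + 2·0.25·0.226 = 1.3477.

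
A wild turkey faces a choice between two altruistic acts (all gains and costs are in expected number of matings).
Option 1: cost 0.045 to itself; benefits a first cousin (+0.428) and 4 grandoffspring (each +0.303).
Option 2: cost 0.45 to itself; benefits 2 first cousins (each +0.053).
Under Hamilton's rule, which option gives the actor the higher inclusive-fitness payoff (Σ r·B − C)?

Option 1: r to a first cousin = 0.125.
Option 1: r to a grandoffspring = 0.25.
Option 1: Σ r·B − C = (1·0.125·0.428 + 4·0.25·0.303) − 0.045 = 0.3115.
Option 2: r to a first cousin = 0.125.
Option 2: Σ r·B − C = (2·0.125·0.053) − 0.45 = -0.43675.
Option 1 has the higher net inclusive-fitness payoff.

Option 1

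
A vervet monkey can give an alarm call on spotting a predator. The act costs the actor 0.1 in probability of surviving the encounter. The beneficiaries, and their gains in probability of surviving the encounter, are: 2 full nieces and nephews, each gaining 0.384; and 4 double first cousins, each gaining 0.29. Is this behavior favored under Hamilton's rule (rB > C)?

Yes

Hamilton's rule: the trait is favored when the sum of r·B over every recipient exceeds the actor's cost C.
r to a full niece or nephew = 1/4 (full aunt/uncle↔niece/nephew: two paths of length 3 through the shared grandparent pair: r = 2·(1/2)^3 = 1/4).
r to a double first cousin = 0.25 (double first cousins share both grandparent pairs — four paths of length 4: r = 4·(1/2)^4 = 1/4).
Summing one r·B term per recipient: 2·0.25·0.384 + 4·0.25·0.29 = 0.482.
0.482 > 0.1: the indirect benefit exceeds the cost.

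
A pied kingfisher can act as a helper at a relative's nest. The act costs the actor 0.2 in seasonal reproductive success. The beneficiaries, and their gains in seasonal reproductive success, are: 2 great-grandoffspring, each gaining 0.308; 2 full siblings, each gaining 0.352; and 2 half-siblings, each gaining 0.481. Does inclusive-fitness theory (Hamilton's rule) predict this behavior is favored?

Yes

Hamilton's rule: the trait is favored when the sum of r·B over every recipient exceeds the actor's cost C.
r to a great-grandoffspring = 0.125 (three parent–offspring links: r = (1/2)^3 = 1/8).
r to a full sibling = 0.5 (full sibs share both parents — two paths of length 2: r = 2·(1/2)^2 = 1/2).
r to a half-sibling = 1/4 (half-sibs share one parent — one path of length 2: r = (1/2)^2 = 1/4).
Summing one r·B term per recipient: 2·0.125·0.308 + 2·0.5·0.352 + 2·0.25·0.481 = 0.6695.
0.6695 > 0.2: the indirect benefit exceeds the cost.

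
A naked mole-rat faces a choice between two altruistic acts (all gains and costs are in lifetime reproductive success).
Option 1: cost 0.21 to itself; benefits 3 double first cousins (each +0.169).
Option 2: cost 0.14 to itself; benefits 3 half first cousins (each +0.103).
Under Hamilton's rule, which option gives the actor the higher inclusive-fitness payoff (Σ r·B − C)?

Option 1

Option 1: r to a double first cousin = 0.25.
Option 1: Σ r·B − C = (3·0.25·0.169) − 0.21 = -0.08325.
Option 2: r to a half first cousin = 0.0625.
Option 2: Σ r·B − C = (3·0.0625·0.103) − 0.14 = -0.1206875.
Option 1 has the higher net inclusive-fitness payoff.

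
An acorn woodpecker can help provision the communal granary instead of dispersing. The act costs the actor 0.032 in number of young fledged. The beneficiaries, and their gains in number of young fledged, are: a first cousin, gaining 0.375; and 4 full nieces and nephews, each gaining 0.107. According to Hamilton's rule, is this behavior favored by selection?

Yes

Hamilton's rule: the trait is favored when the sum of r·B over every recipient exceeds the actor's cost C.
r to a first cousin = 0.125 (first cousins share one grandparent pair — two paths of length 4: r = 2·(1/2)^4 = 1/8).
r to a full niece or nephew = 0.25 (full aunt/uncle↔niece/nephew: two paths of length 3 through the shared grandparent pair: r = 2·(1/2)^3 = 1/4).
Summing one r·B term per recipient: 1·0.125·0.375 + 4·0.25·0.107 = 0.153875.
0.153875 > 0.032: the indirect benefit exceeds the cost.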